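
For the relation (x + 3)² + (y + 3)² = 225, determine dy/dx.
Apply d/dx to both sides, remembering that y depends on x. Each occurrence of y therefore brings in a y' = dy/dx via the chain rule.

With F(x, y) equal to the left-hand side minus the right, differentiate F term by term:
  d/dx[(x + 3)^2] = 2x + 6
  d/dx[(y + 3)^2] = 2·y'(y + 3)
  d/dx[-225] = 0
Adding these up, d/dx[F] = 0 becomes
  (2x + 6) + (2y + 6)·y' = 0,
so isolating y',
  dy/dx = -(2x + 6)/(2y + 6) = (-x - 3)/(y + 3)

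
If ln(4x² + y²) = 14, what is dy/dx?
Apply d/dx to both sides, remembering that y depends on x. Each occurrence of y therefore brings in a y' = dy/dx via the chain rule.

With F(x, y) equal to the left-hand side minus the right, differentiate F term by term:
  d/dx[ln(4x^2 + y^2)] = (8x + 2y·y')/(4x^2 + y^2)
  d/dx[-14] = 0
Adding these up, d/dx[F] = 0 becomes
  (8x/(4x^2 + y^2)) + (2y/(4x^2 + y^2))·y' = 0,
so isolating y',
  dy/dx = -(8x/(4x^2 + y^2))/(2y/(4x^2 + y^2)) = -4x/y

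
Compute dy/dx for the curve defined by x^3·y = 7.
Differentiate the relation implicitly: treat y = y(x) and apply the chain rule, so every y-derivative picks up a y' = dy/dx factor.

With everything moved to the left-hand side, differentiate term by term:
  d/dx[x^3y] = x^3·y' + 3x^2y
  d/dx[-7] = 0

Separating the contributions that come from x directly and those that come through y:
  without y':      3x^2y
  multiplying y':  x^3

so (3x^2y) + (x^3)·y' = 0, and therefore
  dy/dx = -(3x^2y)/(x^3) = -3y/x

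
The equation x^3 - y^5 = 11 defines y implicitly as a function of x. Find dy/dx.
Take d/dx of both sides. Since y is implicitly a function of x, the chain rule attaches a y' = dy/dx factor whenever we differentiate through y.

Set F(x, y) = (left side) − (right side), so the curve is F = 0. Differentiating each term of F:
  d/dx[x^3] = 3x^2
  d/dx[-y^5] = -5y^4·y'
  d/dx[-11] = 0

Collecting, the y'-free part is the partial derivative in x and the y' coefficient is the partial derivative in y:
  ∂F/∂x = 3x^2
  ∂F/∂y = -5y^4

so d/dx[F(x, y(x))] = ∂F/∂x + (∂F/∂y)·y' = 0. Rearranging,
  dy/dx = -(∂F/∂x)/(∂F/∂y) = -(3x^2)/(-5y^4) = 3x^2/(5y^4)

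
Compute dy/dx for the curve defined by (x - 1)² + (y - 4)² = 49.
Differentiate both sides with respect to x, treating y as y(x). By the chain rule, any term containing y contributes a factor of y' = dy/dx when we differentiate it.

Move every term to one side and write the relation as F(x, y) = 0. Term by term,
  d/dx[(x - 1)^2] = 2x - 2
  d/dx[(y - 4)^2] = 2·y'(y - 4)
  d/dx[-49] = 0

The pieces without y' make up ∂F/∂x and the coefficient of y' is ∂F/∂y:
  ∂F/∂x = 2x - 2,
  ∂F/∂y = 2y - 8.

Since d/dx[F] = ∂F/∂x + (∂F/∂y)·y' = 0, solve for y':
  (∂F/∂y)·y' = -∂F/∂x
  dy/dx = -(∂F/∂x)/(∂F/∂y) = -(2x - 2)/(2y - 8) = (1 - x)/(y - 4)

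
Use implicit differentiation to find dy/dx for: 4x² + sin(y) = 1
Differentiate both sides with respect to x, treating y as y(x). By the chain rule, any term containing y contributes a factor of y' = dy/dx when we differentiate it.

Move every term to one side and write the relation as F(x, y) = 0. Term by term,
  d/dx[4x^2] = 8x
  d/dx[sin(y)] = y'·cos(y)
  d/dx[-1] = 0

The pieces without y' make up ∂F/∂x and the coefficient of y' is ∂F/∂y:
  ∂F/∂x = 8x,
  ∂F/∂y = cos(y).

Since d/dx[F] = ∂F/∂x + (∂F/∂y)·y' = 0, solve for y':
  (∂F/∂y)·y' = -∂F/∂x
  dy/dx = -(∂F/∂x)/(∂F/∂y) = -(8x)/(cos(y)) = -8x/cos(y)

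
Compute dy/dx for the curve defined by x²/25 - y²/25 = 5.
Differentiate the relation implicitly: treat y = y(x) and apply the chain rule, so every y-derivative picks up a y' = dy/dx factor.

With everything moved to the left-hand side, differentiate term by term:
  d/dx[x^2/25] = 2x/25
  d/dx[-y^2/25] = -2y·y'/25
  d/dx[-5] = 0

Separating the contributions that come from x directly and those that come through y:
  without y':      2x/25
  multiplying y':  -2y/25

so (2x/25) + (-2y/25)·y' = 0, and therefore
  dy/dx = -(2x/25)/(-2y/25) = x/y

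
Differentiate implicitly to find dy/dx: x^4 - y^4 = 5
Differentiate the relation implicitly: treat y = y(x) and apply the chain rule, so every y-derivative picks up a y' = dy/dx factor.

With everything moved to the left-hand side, differentiate term by term:
  d/dx[x^4] = 4x^3
  d/dx[-y^4] = -4y^3·y'
  d/dx[-5] = 0

Separating the contributions that come from x directly and those that come through y:
  without y':      4x^3
  multiplying y':  -4y^3

so (4x^3) + (-4y^3)·y' = 0, and therefore
  dy/dx = -(4x^3)/(-4y^3) = x^3/y^3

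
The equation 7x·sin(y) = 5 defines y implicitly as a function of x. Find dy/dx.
Take d/dx of both sides. Since y is implicitly a function of x, the chain rule attaches a y' = dy/dx factor whenever we differentiate through y.

Set F(x, y) = (left side) − (right side), so the curve is F = 0. Differentiating each term of F:
  d/dx[7x·sin(y)] = 7x·y'·cos(y) + 7sin(y)
  d/dx[-5] = 0

Collecting, the y'-free part is the partial derivative in x and the y' coefficient is the partial derivative in y:
  ∂F/∂x = 7sin(y)
  ∂F/∂y = 7x·cos(y)

so d/dx[F(x, y(x))] = ∂F/∂x + (∂F/∂y)·y' = 0. Rearranging,
  dy/dx = -(∂F/∂x)/(∂F/∂y) = -(7sin(y))/(7x·cos(y)) = -tan(y)/x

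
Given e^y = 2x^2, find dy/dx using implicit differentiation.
Take d/dx of both sides. Since y is implicitly a function of x, the chain rule attaches a y' = dy/dx factor whenever we differentiate through y.

Set F(x, y) = (left side) − (right side), so the curve is F = 0. Differentiating each term of F:
  d/dx[-2x^2] = -4x
  d/dx[e^(y)] = y'·e^(y)

Collecting, the y'-free part is the partial derivative in x and the y' coefficient is the partial derivative in y:
  ∂F/∂x = -4x
  ∂F/∂y = e^(y)

so d/dx[F(x, y(x))] = ∂F/∂x + (∂F/∂y)·y' = 0. Rearranging,
  dy/dx = -(∂F/∂x)/(∂F/∂y) = -(-4x)/(e^(y)) = 4x·e^(-y)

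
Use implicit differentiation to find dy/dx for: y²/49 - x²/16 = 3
Differentiate the relation implicitly: treat y = y(x) and apply the chain rule, so every y-derivative picks up a y' = dy/dx factor.

With everything moved to the left-hand side, differentiate term by term:
  d/dx[-x^2/16] = -x/8
  d/dx[y^2/49] = 2y·y'/49
  d/dx[-3] = 0

Separating the contributions that come from x directly and those that come through y:
  without y':      -x/8
  multiplying y':  2y/49

so (-x/8) + (2y/49)·y' = 0, and therefore
  dy/dx = -(-x/8)/(2y/49) = 49x/(16y)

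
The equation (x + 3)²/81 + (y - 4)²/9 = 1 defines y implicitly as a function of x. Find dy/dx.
Apply d/dx to both sides, remembering that y depends on x. Each occurrence of y therefore brings in a y' = dy/dx via the chain rule.

With F(x, y) equal to the left-hand side minus the right, differentiate F term by term:
  d/dx[(x + 3)^2/81] = 2x/81 + 2/27
  d/dx[(y - 4)^2/9] = 2·y'(y - 4)/9
  d/dx[-1] = 0
Adding these up, d/dx[F] = 0 becomes
  (2x/81 + 2/27) + (2y/9 - 8/9)·y' = 0,
so isolating y',
  dy/dx = -(2x/81 + 2/27)/(2y/9 - 8/9)
        = -(2(x + 3)/81)/(2(y - 4)/9) = (-x - 3)/(9(y - 4))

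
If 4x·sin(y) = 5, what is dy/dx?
Take d/dx of both sides. Since y is implicitly a function of x, the chain rule attaches a y' = dy/dx factor whenever we differentiate through y.

Set F(x, y) = (left side) − (right side), so the curve is F = 0. Differentiating each term of F:
  d/dx[4x·sin(y)] = 4x·y'·cos(y) + 4sin(y)
  d/dx[-5] = 0

Collecting, the y'-free part is the partial derivative in x and the y' coefficient is the partial derivative in y:
  ∂F/∂x = 4sin(y)
  ∂F/∂y = 4x·cos(y)

so d/dx[F(x, y(x))] = ∂F/∂x + (∂F/∂y)·y' = 0. Rearranging,
  dy/dx = -(∂F/∂x)/(∂F/∂y) = -(4sin(y))/(4x·cos(y)) = -tan(y)/x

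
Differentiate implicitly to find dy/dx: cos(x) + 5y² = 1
Differentiate the relation implicitly: treat y = y(x) and apply the chain rule, so every y-derivative picks up a y' = dy/dx factor.

With everything moved to the left-hand side, differentiate term by term:
  d/dx[5y^2] = 10y·y'
  d/dx[cos(x)] = -sin(x)
  d/dx[-1] = 0

Separating the contributions that come from x directly and those that come through y:
  without y':      -sin(x)
  multiplying y':  10y

so (-sin(x)) + (10y)·y' = 0, and therefore
  dy/dx = -(-sin(x))/(10y) = sin(x)/(10y)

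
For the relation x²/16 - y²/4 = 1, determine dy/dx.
Differentiate both sides with respect to x, treating y as y(x). By the chain rule, any term containing y contributes a factor of y' = dy/dx when we differentiate it.

Move every term to one side and write the relation as F(x, y) = 0. Term by term,
  d/dx[x^2/16] = x/8
  d/dx[-y^2/4] = -y·y'/2
  d/dx[-1] = 0

The pieces without y' make up ∂F/∂x and the coefficient of y' is ∂F/∂y:
  ∂F/∂x = x/8,
  ∂F/∂y = -y/2.

Since d/dx[F] = ∂F/∂x + (∂F/∂y)·y' = 0, solve for y':
  (∂F/∂y)·y' = -∂F/∂x
  dy/dx = -(∂F/∂x)/(∂F/∂y) = -(x/8)/(-y/2) = x/(4y)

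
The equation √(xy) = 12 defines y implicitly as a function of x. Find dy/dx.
Take d/dx of both sides. Since y is implicitly a function of x, the chain rule attaches a y' = dy/dx factor whenever we differentiate through y.

Set F(x, y) = (left side) − (right side), so the curve is F = 0. Differentiating each term of F:
  d/dx[√(xy)] = √(xy)(x·y'/2 + y/2)/(xy)
  d/dx[-12] = 0

Collecting, the y'-free part is the partial derivative in x and the y' coefficient is the partial derivative in y:
  ∂F/∂x = √(xy)/(2x)
  ∂F/∂y = √(xy)/(2y)

so d/dx[F(x, y(x))] = ∂F/∂x + (∂F/∂y)·y' = 0. Rearranging,
  dy/dx = -(∂F/∂x)/(∂F/∂y) = -(√(xy)/(2x))/(√(xy)/(2y)) = -y/x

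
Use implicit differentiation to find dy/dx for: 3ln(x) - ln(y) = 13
Apply d/dx to both sides, remembering that y depends on x. Each occurrence of y therefore brings in a y' = dy/dx via the chain rule.

With F(x, y) equal to the left-hand side minus the right, differentiate F term by term:
  d/dx[3ln(x)] = 3/x
  d/dx[-ln(y)] = -y'/y
  d/dx[-13] = 0
Adding these up, d/dx[F] = 0 becomes
  (3/x) + (-1/y)·y' = 0,
so isolating y',
  dy/dx = -(3/x)/(-1/y) = 3y/x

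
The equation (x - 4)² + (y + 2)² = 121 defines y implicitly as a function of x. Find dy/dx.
Differentiate both sides with respect to x, treating y as y(x). By the chain rule, any term containing y contributes a factor of y' = dy/dx when we differentiate it.

Move every term to one side and write the relation as F(x, y) = 0. Term by term,
  d/dx[(x - 4)^2] = 2x - 8
  d/dx[(y + 2)^2] = 2·y'(y + 2)
  d/dx[-121] = 0

The pieces without y' make up ∂F/∂x and the coefficient of y' is ∂F/∂y:
  ∂F/∂x = 2x - 8,
  ∂F/∂y = 2y + 4.

Since d/dx[F] = ∂F/∂x + (∂F/∂y)·y' = 0, solve for y':
  (∂F/∂y)·y' = -∂F/∂x
  dy/dx = -(∂F/∂x)/(∂F/∂y) = -(2x - 8)/(2y + 4) = (4 - x)/(y + 2)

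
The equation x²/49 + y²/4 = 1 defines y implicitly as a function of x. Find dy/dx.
Differentiate both sides with respect to x, treating y as y(x). By the chain rule, any term containing y contributes a factor of y' = dy/dx when we differentiate it.

Move every term to one side and write the relation as F(x, y) = 0. Term by term,
  d/dx[x^2/49] = 2x/49
  d/dx[y^2/4] = y·y'/2
  d/dx[-1] = 0

The pieces without y' make up ∂F/∂x and the coefficient of y' is ∂F/∂y:
  ∂F/∂x = 2x/49,
  ∂F/∂y = y/2.

Since d/dx[F] = ∂F/∂x + (∂F/∂y)·y' = 0, solve for y':
  (∂F/∂y)·y' = -∂F/∂x
  dy/dx = -(∂F/∂x)/(∂F/∂y) = -(2x/49)/(y/2) = -4x/(49y)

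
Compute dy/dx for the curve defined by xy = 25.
Differentiate the relation implicitly: treat y = y(x) and apply the chain rule, so every y-derivative picks up a y' = dy/dx factor.

With everything moved to the left-hand side, differentiate term by term:
  d/dx[xy] = x·y' + y
  d/dx[-25] = 0

Separating the contributions that come from x directly and those that come through y:
  without y':      y
  multiplying y':  x

so (y) + (x)·y' = 0, and therefore
  dy/dx = -(y)/(x) = -y/x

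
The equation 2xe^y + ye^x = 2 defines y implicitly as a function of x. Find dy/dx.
Differentiate the relation implicitly: treat y = y(x) and apply the chain rule, so every y-derivative picks up a y' = dy/dx factor.

With everything moved to the left-hand side, differentiate term by term:
  d/dx[2x·e^(y)] = 2x·y'·e^(y) + 2e^(y)
  d/dx[y·e^(x)] = y·e^(x) + y'·e^(x)
  d/dx[-2] = 0

Separating the contributions that come from x directly and those that come through y:
  without y':      y·e^(x) + 2e^(y)
  multiplying y':  2x·e^(y) + e^(x)

so (y·e^(x) + 2e^(y)) + (2x·e^(y) + e^(x))·y' = 0, and therefore
  dy/dx = -(y·e^(x) + 2e^(y))/(2x·e^(y) + e^(x)) = (-y·e^(x) - 2e^(y))/(2x·e^(y) + e^(x))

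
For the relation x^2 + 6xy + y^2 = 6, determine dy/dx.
Apply d/dx to both sides, remembering that y depends on x. Each occurrence of y therefore brings in a y' = dy/dx via the chain rule.

With F(x, y) equal to the left-hand side minus the right, differentiate F term by term:
  d/dx[x^2] = 2x
  d/dx[6xy] = 6x·y' + 6y
  d/dx[y^2] = 2y·y'
  d/dx[-6] = 0
Adding these up, d/dx[F] = 0 becomes
  (2x + 6y) + (6x + 2y)·y' = 0,
so isolating y',
  dy/dx = -(2x + 6y)/(6x + 2y) = (-x - 3y)/(3x + y)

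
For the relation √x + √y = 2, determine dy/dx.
Differentiate the relation implicitly: treat y = y(x) and apply the chain rule, so every y-derivative picks up a y' = dy/dx factor.

With everything moved to the left-hand side, differentiate term by term:
  d/dx[√(x)] = 1/(2√(x))
  d/dx[√(y)] = y'/(2√(y))
  d/dx[-2] = 0

Separating the contributions that come from x directly and those that come through y:
  without y':      1/(2√(x))
  multiplying y':  1/(2√(y))

so (1/(2√(x))) + (1/(2√(y)))·y' = 0, and therefore
  dy/dx = -(1/(2√(x)))/(1/(2√(y))) = -√(y)/√(x)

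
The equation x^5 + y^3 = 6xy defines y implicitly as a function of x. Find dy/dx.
Differentiate both sides with respect to x, treating y as y(x). By the chain rule, any term containing y contributes a factor of y' = dy/dx when we differentiate it.

Move every term to one side and write the relation as F(x, y) = 0. Term by term,
  d/dx[x^5] = 5x^4
  d/dx[-6xy] = -6x·y' - 6y
  d/dx[y^3] = 3y^2·y'

The pieces without y' make up ∂F/∂x and the coefficient of y' is ∂F/∂y:
  ∂F/∂x = 5x^4 - 6y,
  ∂F/∂y = -6x + 3y^2.

Since d/dx[F] = ∂F/∂x + (∂F/∂y)·y' = 0, solve for y':
  (∂F/∂y)·y' = -∂F/∂x
  dy/dx = -(∂F/∂x)/(∂F/∂y) = -(5x^4 - 6y)/(-6x + 3y^2) = (5x^4 - 6y)/(3(2x - y^2))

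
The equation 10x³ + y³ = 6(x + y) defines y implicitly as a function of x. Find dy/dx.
Apply d/dx to both sides, remembering that y depends on x. Each occurrence of y therefore brings in a y' = dy/dx via the chain rule.

With F(x, y) equal to the left-hand side minus the right, differentiate F term by term:
  d/dx[10x^3] = 30x^2
  d/dx[-6x] = -6
  d/dx[y^3] = 3y^2·y'
  d/dx[-6y] = -6·y'
Adding these up, d/dx[F] = 0 becomes
  (30x^2 - 6) + (3y^2 - 6)·y' = 0,
so isolating y',
  dy/dx = -(30x^2 - 6)/(3y^2 - 6) = 2(1 - 5x^2)/(y^2 - 2)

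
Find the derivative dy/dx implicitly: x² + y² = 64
Differentiate the relation implicitly: treat y = y(x) and apply the chain rule, so every y-derivative picks up a y' = dy/dx factor.

With everything moved to the left-hand side, differentiate term by term:
  d/dx[x^2] = 2x
  d/dx[y^2] = 2y·y'
  d/dx[-64] = 0

Separating the contributions that come from x directly and those that come through y:
  without y':      2x
  multiplying y':  2y

so (2x) + (2y)·y' = 0, and therefore
  dy/dx = -(2x)/(2y) = -x/y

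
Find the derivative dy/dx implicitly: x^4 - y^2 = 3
Take d/dx of both sides. Since y is implicitly a function of x, the chain rule attaches a y' = dy/dx factor whenever we differentiate through y.

Set F(x, y) = (left side) − (right side), so the curve is F = 0. Differentiating each term of F:
  d/dx[x^4] = 4x^3
  d/dx[-y^2] = -2y·y'
  d/dx[-3] = 0

Collecting, the y'-free part is the partial derivative in x and the y' coefficient is the partial derivative in y:
  ∂F/∂x = 4x^3
  ∂F/∂y = -2y

so d/dx[F(x, y(x))] = ∂F/∂x + (∂F/∂y)·y' = 0. Rearranging,
  dy/dx = -(∂F/∂x)/(∂F/∂y) = -(4x^3)/(-2y) = 2x^3/y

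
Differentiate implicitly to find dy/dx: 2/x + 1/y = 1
Differentiate the relation implicitly: treat y = y(x) and apply the chain rule, so every y-derivative picks up a y' = dy/dx factor.

With everything moved to the left-hand side, differentiate term by term:
  d/dx[1/y] = -y'/y^2
  d/dx[2/x] = -2/x^2
  d/dx[-1] = 0

Separating the contributions that come from x directly and those that come through y:
  without y':      -2/x^2
  multiplying y':  -1/y^2

so (-2/x^2) + (-1/y^2)·y' = 0, and therefore
  dy/dx = -(-2/x^2)/(-1/y^2) = -2y^2/x^2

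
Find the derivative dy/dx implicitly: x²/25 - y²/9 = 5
Differentiate the relation implicitly: treat y = y(x) and apply the chain rule, so every y-derivative picks up a y' = dy/dx factor.

With everything moved to the left-hand side, differentiate term by term:
  d/dx[x^2/25] = 2x/25
  d/dx[-y^2/9] = -2y·y'/9
  d/dx[-5] = 0

Separating the contributions that come from x directly and those that come through y:
  without y':      2x/25
  multiplying y':  -2y/9

so (2x/25) + (-2y/9)·y' = 0, and therefore
  dy/dx = -(2x/25)/(-2y/9) = 9x/(25y)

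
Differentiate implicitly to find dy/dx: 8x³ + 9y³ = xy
Take d/dx of both sides. Since y is implicitly a function of x, the chain rule attaches a y' = dy/dx factor whenever we differentiate through y.

Set F(x, y) = (left side) − (right side), so the curve is F = 0. Differentiating each term of F:
  d/dx[8x^3] = 24x^2
  d/dx[-xy] = -x·y' - y
  d/dx[9y^3] = 27y^2·y'

Collecting, the y'-free part is the partial derivative in x and the y' coefficient is the partial derivative in y:
  ∂F/∂x = 24x^2 - y
  ∂F/∂y = -x + 27y^2

so d/dx[F(x, y(x))] = ∂F/∂x + (∂F/∂y)·y' = 0. Rearranging,
  dy/dx = -(∂F/∂x)/(∂F/∂y) = -(24x^2 - y)/(-x + 27y^2) = (24x^2 - y)/(x - 27y^2)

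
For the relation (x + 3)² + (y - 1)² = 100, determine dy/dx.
Take d/dx of both sides. Since y is implicitly a function of x, the chain rule attaches a y' = dy/dx factor whenever we differentiate through y.

Set F(x, y) = (left side) − (right side), so the curve is F = 0. Differentiating each term of F:
  d/dx[(x + 3)^2] = 2x + 6
  d/dx[(y - 1)^2] = 2·y'(y - 1)
  d/dx[-100] = 0

Collecting, the y'-free part is the partial derivative in x and the y' coefficient is the partial derivative in y:
  ∂F/∂x = 2x + 6
  ∂F/∂y = 2y - 2

so d/dx[F(x, y(x))] = ∂F/∂x + (∂F/∂y)·y' = 0. Rearranging,
  dy/dx = -(∂F/∂x)/(∂F/∂y) = -(2x + 6)/(2y - 2) = (-x - 3)/(y - 1)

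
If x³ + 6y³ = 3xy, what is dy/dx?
Differentiate the relation implicitly: treat y = y(x) and apply the chain rule, so every y-derivative picks up a y' = dy/dx factor.

With everything moved to the left-hand side, differentiate term by term:
  d/dx[x^3] = 3x^2
  d/dx[-3xy] = -3x·y' - 3y
  d/dx[6y^3] = 18y^2·y'

Separating the contributions that come from x directly and those that come through y:
  without y':      3x^2 - 3y
  multiplying y':  -3x + 18y^2

so (3x^2 - 3y) + (-3x + 18y^2)·y' = 0, and therefore
  dy/dx = -(3x^2 - 3y)/(-3x + 18y^2) = (x^2 - y)/(x - 6y^2)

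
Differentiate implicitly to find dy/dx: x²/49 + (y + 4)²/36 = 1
Differentiate the relation implicitly: treat y = y(x) and apply the chain rule, so every y-derivative picks up a y' = dy/dx factor.

With everything moved to the left-hand side, differentiate term by term:
  d/dx[x^2/49] = 2x/49
  d/dx[(y + 4)^2/36] = y'(y + 4)/18
  d/dx[-1] = 0

Separating the contributions that come from x directly and those that come through y:
  without y':      2x/49
  multiplying y':  y/18 + 2/9

so (2x/49) + (y/18 + 2/9)·y' = 0, and therefore
  dy/dx = -(2x/49)/(y/18 + 2/9)
        = -(2x/49)/((y + 4)/18) = -36x/(49y + 196)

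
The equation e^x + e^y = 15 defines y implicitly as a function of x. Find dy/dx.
Take d/dx of both sides. Since y is implicitly a function of x, the chain rule attaches a y' = dy/dx factor whenever we differentiate through y.

Set F(x, y) = (left side) − (right side), so the curve is F = 0. Differentiating each term of F:
  d/dx[e^(x)] = e^(x)
  d/dx[e^(y)] = y'·e^(y)
  d/dx[-15] = 0

Collecting, the y'-free part is the partial derivative in x and the y' coefficient is the partial derivative in y:
  ∂F/∂x = e^(x)
  ∂F/∂y = e^(y)

so d/dx[F(x, y(x))] = ∂F/∂x + (∂F/∂y)·y' = 0. Rearranging,
  dy/dx = -(∂F/∂x)/(∂F/∂y) = -(e^(x))/(e^(y)) = -e^(x - y)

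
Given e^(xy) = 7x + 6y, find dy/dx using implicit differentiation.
Differentiate both sides with respect to x, treating y as y(x). By the chain rule, any term containing y contributes a factor of y' = dy/dx when we differentiate it.

Move every term to one side and write the relation as F(x, y) = 0. Term by term,
  d/dx[-7x] = -7
  d/dx[-6y] = -6·y'
  d/dx[e^(xy)] = (x·y' + y)·e^(xy)

The pieces without y' make up ∂F/∂x and the coefficient of y' is ∂F/∂y:
  ∂F/∂x = y·e^(xy) - 7,
  ∂F/∂y = x·e^(xy) - 6.

Since d/dx[F] = ∂F/∂x + (∂F/∂y)·y' = 0, solve for y':
  (∂F/∂y)·y' = -∂F/∂x
  dy/dx = -(∂F/∂x)/(∂F/∂y) = -(y·e^(xy) - 7)/(x·e^(xy) - 6) = (-y·e^(xy) + 7)/(x·e^(xy) - 6)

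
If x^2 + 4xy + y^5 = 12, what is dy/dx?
Differentiate the relation implicitly: treat y = y(x) and apply the chain rule, so every y-derivative picks up a y' = dy/dx factor.

With everything moved to the left-hand side, differentiate term by term:
  d/dx[x^2] = 2x
  d/dx[4xy] = 4x·y' + 4y
  d/dx[y^5] = 5y^4·y'
  d/dx[-12] = 0

Separating the contributions that come from x directly and those that come through y:
  without y':      2x + 4y
  multiplying y':  4x + 5y^4

so (2x + 4y) + (4x + 5y^4)·y' = 0, and therefore
  dy/dx = -(2x + 4y)/(4x + 5y^4) = 2(-x - 2y)/(4x + 5y^4)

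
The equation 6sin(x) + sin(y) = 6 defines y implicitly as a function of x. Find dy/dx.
Differentiate the relation implicitly: treat y = y(x) and apply the chain rule, so every y-derivative picks up a y' = dy/dx factor.

With everything moved to the left-hand side, differentiate term by term:
  d/dx[6sin(x)] = 6cos(x)
  d/dx[sin(y)] = y'·cos(y)
  d/dx[-6] = 0

Separating the contributions that come from x directly and those that come through y:
  without y':      6cos(x)
  multiplying y':  cos(y)

so (6cos(x)) + (cos(y))·y' = 0, and therefore
  dy/dx = -(6cos(x))/(cos(y)) = -6cos(x)/cos(y)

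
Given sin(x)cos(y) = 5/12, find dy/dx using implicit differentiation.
Differentiate both sides with respect to x, treating y as y(x). By the chain rule, any term containing y contributes a factor of y' = dy/dx when we differentiate it.

Move every term to one side and write the relation as F(x, y) = 0. Term by term,
  d/dx[sin(x)·cos(y)] = -y'·sin(x)·sin(y) + cos(x)·cos(y)
  d/dx[-5/12] = 0

The pieces without y' make up ∂F/∂x and the coefficient of y' is ∂F/∂y:
  ∂F/∂x = cos(x)·cos(y),
  ∂F/∂y = -sin(x)·sin(y).

Since d/dx[F] = ∂F/∂x + (∂F/∂y)·y' = 0, solve for y':
  (∂F/∂y)·y' = -∂F/∂x
  dy/dx = -(∂F/∂x)/(∂F/∂y) = -(cos(x)·cos(y))/(-sin(x)·sin(y)) = 1/(tan(x)·tan(y))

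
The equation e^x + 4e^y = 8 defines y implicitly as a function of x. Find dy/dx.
Differentiate the relation implicitly: treat y = y(x) and apply the chain rule, so every y-derivative picks up a y' = dy/dx factor.

With everything moved to the left-hand side, differentiate term by term:
  d/dx[e^(x)] = e^(x)
  d/dx[4e^(y)] = 4·y'·e^(y)
  d/dx[-8] = 0

Separating the contributions that come from x directly and those that come through y:
  without y':      e^(x)
  multiplying y':  4e^(y)

so (e^(x)) + (4e^(y))·y' = 0, and therefore
  dy/dx = -(e^(x))/(4e^(y)) = -e^(x - y)/4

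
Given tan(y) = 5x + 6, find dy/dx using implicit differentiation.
Apply d/dx to both sides, remembering that y depends on x. Each occurrence of y therefore brings in a y' = dy/dx via the chain rule.

With F(x, y) equal to the left-hand side minus the right, differentiate F term by term:
  d/dx[-5x] = -5
  d/dx[tan(y)] = y'(tan(y)^2 + 1)
  d/dx[-6] = 0
Adding these up, d/dx[F] = 0 becomes
  (-5) + (tan(y)^2 + 1)·y' = 0,
so isolating y',
  dy/dx = -(-5)/(tan(y)^2 + 1) = 5cos(y)^2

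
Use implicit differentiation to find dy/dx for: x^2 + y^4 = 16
Take d/dx of both sides. Since y is implicitly a function of x, the chain rule attaches a y' = dy/dx factor whenever we differentiate through y.

Set F(x, y) = (left side) − (right side), so the curve is F = 0. Differentiating each term of F:
  d/dx[x^2] = 2x
  d/dx[y^4] = 4y^3·y'
  d/dx[-16] = 0

Collecting, the y'-free part is the partial derivative in x and the y' coefficient is the partial derivative in y:
  ∂F/∂x = 2x
  ∂F/∂y = 4y^3

so d/dx[F(x, y(x))] = ∂F/∂x + (∂F/∂y)·y' = 0. Rearranging,
  dy/dx = -(∂F/∂x)/(∂F/∂y) = -(2x)/(4y^3) = -x/(2y^3)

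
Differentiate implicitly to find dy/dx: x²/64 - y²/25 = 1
Take d/dx of both sides. Since y is implicitly a function of x, the chain rule attaches a y' = dy/dx factor whenever we differentiate through y.

Set F(x, y) = (left side) − (right side), so the curve is F = 0. Differentiating each term of F:
  d/dx[x^2/64] = x/32
  d/dx[-y^2/25] = -2y·y'/25
  d/dx[-1] = 0

Collecting, the y'-free part is the partial derivative in x and the y' coefficient is the partial derivative in y:
  ∂F/∂x = x/32
  ∂F/∂y = -2y/25

so d/dx[F(x, y(x))] = ∂F/∂x + (∂F/∂y)·y' = 0. Rearranging,
  dy/dx = -(∂F/∂x)/(∂F/∂y) = -(x/32)/(-2y/25) = 25x/(64y)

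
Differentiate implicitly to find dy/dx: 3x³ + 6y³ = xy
Take d/dx of both sides. Since y is implicitly a function of x, the chain rule attaches a y' = dy/dx factor whenever we differentiate through y.

Set F(x, y) = (left side) − (right side), so the curve is F = 0. Differentiating each term of F:
  d/dx[3x^3] = 9x^2
  d/dx[-xy] = -x·y' - y
  d/dx[6y^3] = 18y^2·y'

Collecting, the y'-free part is the partial derivative in x and the y' coefficient is the partial derivative in y:
  ∂F/∂x = 9x^2 - y
  ∂F/∂y = -x + 18y^2

so d/dx[F(x, y(x))] = ∂F/∂x + (∂F/∂y)·y' = 0. Rearranging,
  dy/dx = -(∂F/∂x)/(∂F/∂y) = -(9x^2 - y)/(-x + 18y^2) = (9x^2 - y)/(x - 18y^2)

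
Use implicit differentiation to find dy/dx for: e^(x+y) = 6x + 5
Differentiate the relation implicitly: treat y = y(x) and apply the chain rule, so every y-derivative picks up a y' = dy/dx factor.

With everything moved to the left-hand side, differentiate term by term:
  d/dx[-6x] = -6
  d/dx[e^(x + y)] = (y' + 1)·e^(x + y)
  d/dx[-5] = 0

Separating the contributions that come from x directly and those that come through y:
  without y':      e^(x + y) - 6
  multiplying y':  e^(x + y)

so (e^(x + y) - 6) + (e^(x + y))·y' = 0, and therefore
  dy/dx = -(e^(x + y) - 6)/(e^(x + y)) = 6e^(-x - y) - 1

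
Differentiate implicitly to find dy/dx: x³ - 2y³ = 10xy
Differentiate the relation implicitly: treat y = y(x) and apply the chain rule, so every y-derivative picks up a y' = dy/dx factor.

With everything moved to the left-hand side, differentiate term by term:
  d/dx[x^3] = 3x^2
  d/dx[-10xy] = -10x·y' - 10y
  d/dx[-2y^3] = -6y^2·y'

Separating the contributions that come from x directly and those that come through y:
  without y':      3x^2 - 10y
  multiplying y':  -10x - 6y^2

so (3x^2 - 10y) + (-10x - 6y^2)·y' = 0, and therefore
  dy/dx = -(3x^2 - 10y)/(-10x - 6y^2) = (3x^2 - 10y)/(2(5x + 3y^2))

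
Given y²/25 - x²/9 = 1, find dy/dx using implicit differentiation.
Take d/dx of both sides. Since y is implicitly a function of x, the chain rule attaches a y' = dy/dx factor whenever we differentiate through y.

Set F(x, y) = (left side) − (right side), so the curve is F = 0. Differentiating each term of F:
  d/dx[-x^2/9] = -2x/9
  d/dx[y^2/25] = 2y·y'/25
  d/dx[-1] = 0

Collecting, the y'-free part is the partial derivative in x and the y' coefficient is the partial derivative in y:
  ∂F/∂x = -2x/9
  ∂F/∂y = 2y/25

so d/dx[F(x, y(x))] = ∂F/∂x + (∂F/∂y)·y' = 0. Rearranging,
  dy/dx = -(∂F/∂x)/(∂F/∂y) = -(-2x/9)/(2y/25) = 25x/(9y)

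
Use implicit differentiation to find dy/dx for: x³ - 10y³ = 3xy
Take d/dx of both sides. Since y is implicitly a function of x, the chain rule attaches a y' = dy/dx factor whenever we differentiate through y.

Set F(x, y) = (left side) − (right side), so the curve is F = 0. Differentiating each term of F:
  d/dx[x^3] = 3x^2
  d/dx[-3xy] = -3x·y' - 3y
  d/dx[-10y^3] = -30y^2·y'

Collecting, the y'-free part is the partial derivative in x and the y' coefficient is the partial derivative in y:
  ∂F/∂x = 3x^2 - 3y
  ∂F/∂y = -3x - 30y^2

so d/dx[F(x, y(x))] = ∂F/∂x + (∂F/∂y)·y' = 0. Rearranging,
  dy/dx = -(∂F/∂x)/(∂F/∂y) = -(3x^2 - 3y)/(-3x - 30y^2) = (x^2 - y)/(x + 10y^2)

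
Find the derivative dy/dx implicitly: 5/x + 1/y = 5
Apply d/dx to both sides, remembering that y depends on x. Each occurrence of y therefore brings in a y' = dy/dx via the chain rule.

With F(x, y) equal to the left-hand side minus the right, differentiate F term by term:
  d/dx[1/y] = -y'/y^2
  d/dx[5/x] = -5/x^2
  d/dx[-5] = 0
Adding these up, d/dx[F] = 0 becomes
  (-5/x^2) + (-1/y^2)·y' = 0,
so isolating y',
  dy/dx = -(-5/x^2)/(-1/y^2) = -5y^2/x^2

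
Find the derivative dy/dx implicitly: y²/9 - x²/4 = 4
Differentiate both sides with respect to x, treating y as y(x). By the chain rule, any term containing y contributes a factor of y' = dy/dx when we differentiate it.

Move every term to one side and write the relation as F(x, y) = 0. Term by term,
  d/dx[-x^2/4] = -x/2
  d/dx[y^2/9] = 2y·y'/9
  d/dx[-4] = 0

The pieces without y' make up ∂F/∂x and the coefficient of y' is ∂F/∂y:
  ∂F/∂x = -x/2,
  ∂F/∂y = 2y/9.

Since d/dx[F] = ∂F/∂x + (∂F/∂y)·y' = 0, solve for y':
  (∂F/∂y)·y' = -∂F/∂x
  dy/dx = -(∂F/∂x)/(∂F/∂y) = -(-x/2)/(2y/9) = 9x/(4y)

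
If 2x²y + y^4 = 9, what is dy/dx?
Differentiate both sides with respect to x, treating y as y(x). By the chain rule, any term containing y contributes a factor of y' = dy/dx when we differentiate it.

Move every term to one side and write the relation as F(x, y) = 0. Term by term,
  d/dx[2x^2y] = 2x^2·y' + 4xy
  d/dx[y^4] = 4y^3·y'
  d/dx[-9] = 0

The pieces without y' make up ∂F/∂x and the coefficient of y' is ∂F/∂y:
  ∂F/∂x = 4xy,
  ∂F/∂y = 2x^2 + 4y^3.

Since d/dx[F] = ∂F/∂x + (∂F/∂y)·y' = 0, solve for y':
  (∂F/∂y)·y' = -∂F/∂x
  dy/dx = -(∂F/∂x)/(∂F/∂y) = -(4xy)/(2x^2 + 4y^3) = -2xy/(x^2 + 2y^3)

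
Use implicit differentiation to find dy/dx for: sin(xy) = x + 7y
Take d/dx of both sides. Since y is implicitly a function of x, the chain rule attaches a y' = dy/dx factor whenever we differentiate through y.

Set F(x, y) = (left side) − (right side), so the curve is F = 0. Differentiating each term of F:
  d/dx[-x] = -1
  d/dx[-7y] = -7·y'
  d/dx[sin(xy)] = (x·y' + y)·cos(xy)

Collecting, the y'-free part is the partial derivative in x and the y' coefficient is the partial derivative in y:
  ∂F/∂x = y·cos(xy) - 1
  ∂F/∂y = x·cos(xy) - 7

so d/dx[F(x, y(x))] = ∂F/∂x + (∂F/∂y)·y' = 0. Rearranging,
  dy/dx = -(∂F/∂x)/(∂F/∂y) = -(y·cos(xy) - 1)/(x·cos(xy) - 7) = (-y·cos(xy) + 1)/(x·cos(xy) - 7)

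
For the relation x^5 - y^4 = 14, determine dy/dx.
Take d/dx of both sides. Since y is implicitly a function of x, the chain rule attaches a y' = dy/dx factor whenever we differentiate through y.

Set F(x, y) = (left side) − (right side), so the curve is F = 0. Differentiating each term of F:
  d/dx[x^5] = 5x^4
  d/dx[-y^4] = -4y^3·y'
  d/dx[-14] = 0

Collecting, the y'-free part is the partial derivative in x and the y' coefficient is the partial derivative in y:
  ∂F/∂x = 5x^4
  ∂F/∂y = -4y^3

so d/dx[F(x, y(x))] = ∂F/∂x + (∂F/∂y)·y' = 0. Rearranging,
  dy/dx = -(∂F/∂x)/(∂F/∂y) = -(5x^4)/(-4y^3) = 5x^4/(4y^3)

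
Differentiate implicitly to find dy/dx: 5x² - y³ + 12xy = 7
Differentiate both sides with respect to x, treating y as y(x). By the chain rule, any term containing y contributes a factor of y' = dy/dx when we differentiate it.

Move every term to one side and write the relation as F(x, y) = 0. Term by term,
  d/dx[5x^2] = 10x
  d/dx[12xy] = 12x·y' + 12y
  d/dx[-y^3] = -3y^2·y'
  d/dx[-7] = 0

The pieces without y' make up ∂F/∂x and the coefficient of y' is ∂F/∂y:
  ∂F/∂x = 10x + 12y,
  ∂F/∂y = 12x - 3y^2.

Since d/dx[F] = ∂F/∂x + (∂F/∂y)·y' = 0, solve for y':
  (∂F/∂y)·y' = -∂F/∂x
  dy/dx = -(∂F/∂x)/(∂F/∂y) = -(10x + 12y)/(12x - 3y^2) = 2(-5x - 6y)/(3(4x - y^2))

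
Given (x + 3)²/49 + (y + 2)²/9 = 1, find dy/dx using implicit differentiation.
Take d/dx of both sides. Since y is implicitly a function of x, the chain rule attaches a y' = dy/dx factor whenever we differentiate through y.

Set F(x, y) = (left side) − (right side), so the curve is F = 0. Differentiating each term of F:
  d/dx[(x + 3)^2/49] = 2x/49 + 6/49
  d/dx[(y + 2)^2/9] = 2·y'(y + 2)/9
  d/dx[-1] = 0

Collecting, the y'-free part is the partial derivative in x and the y' coefficient is the partial derivative in y:
  ∂F/∂x = 2x/49 + 6/49
  ∂F/∂y = 2y/9 + 4/9

so d/dx[F(x, y(x))] = ∂F/∂x + (∂F/∂y)·y' = 0. Rearranging,
  dy/dx = -(∂F/∂x)/(∂F/∂y) = -(2x/49 + 6/49)/(2y/9 + 4/9)
        = -(2(x + 3)/49)/(2(y + 2)/9) = 9(-x - 3)/(49(y + 2))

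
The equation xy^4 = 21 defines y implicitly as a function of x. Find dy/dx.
Apply d/dx to both sides, remembering that y depends on x. Each occurrence of y therefore brings in a y' = dy/dx via the chain rule.

With F(x, y) equal to the left-hand side minus the right, differentiate F term by term:
  d/dx[xy^4] = 4xy^3·y' + y^4
  d/dx[-21] = 0
Adding these up, d/dx[F] = 0 becomes
  (y^4) + (4xy^3)·y' = 0,
so isolating y',
  dy/dx = -(y^4)/(4xy^3) = -y/(4x)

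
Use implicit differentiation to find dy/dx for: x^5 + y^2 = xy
Apply d/dx to both sides, remembering that y depends on x. Each occurrence of y therefore brings in a y' = dy/dx via the chain rule.

With F(x, y) equal to the left-hand side minus the right, differentiate F term by term:
  d/dx[x^5] = 5x^4
  d/dx[-xy] = -x·y' - y
  d/dx[y^2] = 2y·y'
Adding these up, d/dx[F] = 0 becomes
  (5x^4 - y) + (-x + 2y)·y' = 0,
so isolating y',
  dy/dx = -(5x^4 - y)/(-x + 2y) = (5x^4 - y)/(x - 2y)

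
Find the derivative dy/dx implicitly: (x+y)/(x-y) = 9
Differentiate both sides with respect to x, treating y as y(x). By the chain rule, any term containing y contributes a factor of y' = dy/dx when we differentiate it.

Move every term to one side and write the relation as F(x, y) = 0. Term by term,
  d/dx[(x + y)/(x - y)] = (y' + 1)/(x - y) + (x + y)(y' - 1)/(x - y)^2
  d/dx[-9] = 0

The pieces without y' make up ∂F/∂x and the coefficient of y' is ∂F/∂y:
  ∂F/∂x = 1/(x - y) - (x + y)/(x - y)^2,
  ∂F/∂y = 1/(x - y) + (x + y)/(x - y)^2.

Since d/dx[F] = ∂F/∂x + (∂F/∂y)·y' = 0, solve for y':
  (∂F/∂y)·y' = -∂F/∂x
  dy/dx = -(∂F/∂x)/(∂F/∂y) = -(1/(x - y) - (x + y)/(x - y)^2)/(1/(x - y) + (x + y)/(x - y)^2)
        = -(-2y/(x - y)^2)/(2x/(x - y)^2) = y/x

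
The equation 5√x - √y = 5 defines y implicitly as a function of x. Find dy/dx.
Apply d/dx to both sides, remembering that y depends on x. Each occurrence of y therefore brings in a y' = dy/dx via the chain rule.

With F(x, y) equal to the left-hand side minus the right, differentiate F term by term:
  d/dx[5√(x)] = 5/(2√(x))
  d/dx[-√(y)] = -y'/(2√(y))
  d/dx[-5] = 0
Adding these up, d/dx[F] = 0 becomes
  (5/(2√(x))) + (-1/(2√(y)))·y' = 0,
so isolating y',
  dy/dx = -(5/(2√(x)))/(-1/(2√(y))) = 5√(y)/√(x)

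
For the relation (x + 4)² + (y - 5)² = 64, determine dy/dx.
Differentiate the relation implicitly: treat y = y(x) and apply the chain rule, so every y-derivative picks up a y' = dy/dx factor.

With everything moved to the left-hand side, differentiate term by term:
  d/dx[(x + 4)^2] = 2x + 8
  d/dx[(y - 5)^2] = 2·y'(y - 5)
  d/dx[-64] = 0

Separating the contributions that come from x directly and those that come through y:
  without y':      2x + 8
  multiplying y':  2y - 10

so (2x + 8) + (2y - 10)·y' = 0, and therefore
  dy/dx = -(2x + 8)/(2y - 10) = (-x - 4)/(y - 5)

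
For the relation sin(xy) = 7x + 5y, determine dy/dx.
Apply d/dx to both sides, remembering that y depends on x. Each occurrence of y therefore brings in a y' = dy/dx via the chain rule.

With F(x, y) equal to the left-hand side minus the right, differentiate F term by term:
  d/dx[-7x] = -7
  d/dx[-5y] = -5·y'
  d/dx[sin(xy)] = (x·y' + y)·cos(xy)
Adding these up, d/dx[F] = 0 becomes
  (y·cos(xy) - 7) + (x·cos(xy) - 5)·y' = 0,
so isolating y',
  dy/dx = -(y·cos(xy) - 7)/(x·cos(xy) - 5) = (-y·cos(xy) + 7)/(x·cos(xy) - 5)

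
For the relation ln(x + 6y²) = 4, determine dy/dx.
Take d/dx of both sides. Since y is implicitly a function of x, the chain rule attaches a y' = dy/dx factor whenever we differentiate through y.

Set F(x, y) = (left side) − (right side), so the curve is F = 0. Differentiating each term of F:
  d/dx[ln(x + 6y^2)] = (12y·y' + 1)/(x + 6y^2)
  d/dx[-4] = 0

Collecting, the y'-free part is the partial derivative in x and the y' coefficient is the partial derivative in y:
  ∂F/∂x = 1/(x + 6y^2)
  ∂F/∂y = 12y/(x + 6y^2)

so d/dx[F(x, y(x))] = ∂F/∂x + (∂F/∂y)·y' = 0. Rearranging,
  dy/dx = -(∂F/∂x)/(∂F/∂y) = -(1/(x + 6y^2))/(12y/(x + 6y^2)) = -1/(12y)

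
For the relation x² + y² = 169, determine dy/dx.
Differentiate the relation implicitly: treat y = y(x) and apply the chain rule, so every y-derivative picks up a y' = dy/dx factor.

With everything moved to the left-hand side, differentiate term by term:
  d/dx[x^2] = 2x
  d/dx[y^2] = 2y·y'
  d/dx[-169] = 0

Separating the contributions that come from x directly and those that come through y:
  without y':      2x
  multiplying y':  2y

so (2x) + (2y)·y' = 0, and therefore
  dy/dx = -(2x)/(2y) = -x/y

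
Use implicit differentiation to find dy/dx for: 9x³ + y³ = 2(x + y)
Differentiate both sides with respect to x, treating y as y(x). By the chain rule, any term containing y contributes a factor of y' = dy/dx when we differentiate it.

Move every term to one side and write the relation as F(x, y) = 0. Term by term,
  d/dx[9x^3] = 27x^2
  d/dx[-2x] = -2
  d/dx[y^3] = 3y^2·y'
  d/dx[-2y] = -2·y'

The pieces without y' make up ∂F/∂x and the coefficient of y' is ∂F/∂y:
  ∂F/∂x = 27x^2 - 2,
  ∂F/∂y = 3y^2 - 2.

Since d/dx[F] = ∂F/∂x + (∂F/∂y)·y' = 0, solve for y':
  (∂F/∂y)·y' = -∂F/∂x
  dy/dx = -(∂F/∂x)/(∂F/∂y) = -(27x^2 - 2)/(3y^2 - 2) = (2 - 27x^2)/(3y^2 - 2)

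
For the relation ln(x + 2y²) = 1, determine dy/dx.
Differentiate both sides with respect to x, treating y as y(x). By the chain rule, any term containing y contributes a factor of y' = dy/dx when we differentiate it.

Move every term to one side and write the relation as F(x, y) = 0. Term by term,
  d/dx[ln(x + 2y^2)] = (4y·y' + 1)/(x + 2y^2)
  d/dx[-1] = 0

The pieces without y' make up ∂F/∂x and the coefficient of y' is ∂F/∂y:
  ∂F/∂x = 1/(x + 2y^2),
  ∂F/∂y = 4y/(x + 2y^2).

Since d/dx[F] = ∂F/∂x + (∂F/∂y)·y' = 0, solve for y':
  (∂F/∂y)·y' = -∂F/∂x
  dy/dx = -(∂F/∂x)/(∂F/∂y) = -(1/(x + 2y^2))/(4y/(x + 2y^2)) = -1/(4y)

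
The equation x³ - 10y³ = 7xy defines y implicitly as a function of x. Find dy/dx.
Take d/dx of both sides. Since y is implicitly a function of x, the chain rule attaches a y' = dy/dx factor whenever we differentiate through y.

Set F(x, y) = (left side) − (right side), so the curve is F = 0. Differentiating each term of F:
  d/dx[x^3] = 3x^2
  d/dx[-7xy] = -7x·y' - 7y
  d/dx[-10y^3] = -30y^2·y'

Collecting, the y'-free part is the partial derivative in x and the y' coefficient is the partial derivative in y:
  ∂F/∂x = 3x^2 - 7y
  ∂F/∂y = -7x - 30y^2

so d/dx[F(x, y(x))] = ∂F/∂x + (∂F/∂y)·y' = 0. Rearranging,
  dy/dx = -(∂F/∂x)/(∂F/∂y) = -(3x^2 - 7y)/(-7x - 30y^2) = (3x^2 - 7y)/(7x + 30y^2)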